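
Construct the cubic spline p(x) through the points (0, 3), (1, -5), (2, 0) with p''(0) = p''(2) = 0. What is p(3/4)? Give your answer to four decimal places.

-4.0664

With σ_i denoting the second derivative at x_i, h_i = 1, 1, and Δ_i = (y_(i+1) − y_i)/h_i = -8, 5:
  1·σ_0 + 4·σ_1 + 1·σ_2 = 6(Δ_1 - Δ_0) = 78
Natural end conditions: σ_0 = σ_2 = 0.
Forward elimination and back-substitution give σ_0 = 0, σ_1 = 39/2, σ_2 = 0.
On [0, 1], p(x) = 3 - 45/4·x + 0·x² + 13/4·x³.
With x = 3/4: p(3/4) = -1041/256.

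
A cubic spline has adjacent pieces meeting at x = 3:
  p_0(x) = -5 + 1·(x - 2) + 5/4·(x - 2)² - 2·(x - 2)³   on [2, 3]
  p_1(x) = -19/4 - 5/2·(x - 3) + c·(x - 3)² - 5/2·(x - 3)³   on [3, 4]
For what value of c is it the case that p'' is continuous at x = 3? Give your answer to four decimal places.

p_0''(x) = 5/2 - 12·(x - 2), so p_0''(3) = -19/2. On the right, p_1''(3) = 2c, so c = -19/4.

-4.7500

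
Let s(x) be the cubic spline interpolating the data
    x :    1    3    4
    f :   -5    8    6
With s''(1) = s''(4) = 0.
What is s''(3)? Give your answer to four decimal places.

With M_i denoting the second derivative at x_i, h_i = 2, 1, and Δ_i = (y_(i+1) − y_i)/h_i = 13/2, -2:
  2·M_0 + 6·M_1 + 1·M_2 = 6(Δ_1 - Δ_0) = -51
Natural end conditions: M_0 = M_2 = 0.
Solving: M_0 = 0, M_1 = -17/2, M_2 = 0.

-8.5000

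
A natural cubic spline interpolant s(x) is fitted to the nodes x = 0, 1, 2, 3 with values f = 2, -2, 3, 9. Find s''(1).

With m_i denoting the second derivative at x_i, h_i = 1, 1, 1, and Δ_i = (y_(i+1) − y_i)/h_i = -4, 5, 6:
  1·m_0 + 4·m_1 + 1·m_2 = 6(Δ_1 - Δ_0) = 54
  1·m_1 + 4·m_2 + 1·m_3 = 6(Δ_2 - Δ_1) = 6
Natural end conditions: m_0 = m_3 = 0.
Hence m_0 = 0, m_1 = 14, m_2 = -2, m_3 = 0.

14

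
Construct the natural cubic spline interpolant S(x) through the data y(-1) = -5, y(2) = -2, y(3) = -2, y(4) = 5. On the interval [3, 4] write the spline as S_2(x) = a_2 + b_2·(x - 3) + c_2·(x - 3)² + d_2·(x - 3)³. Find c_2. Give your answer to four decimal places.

5.5161

With σ_i denoting the second derivative at x_i, h_i = 3, 1, 1, and Δ_i = (y_(i+1) − y_i)/h_i = 1, 0, 7:
  3·σ_0 + 8·σ_1 + 1·σ_2 = 6(Δ_1 - Δ_0) = -6
  1·σ_1 + 4·σ_2 + 1·σ_3 = 6(Δ_2 - Δ_1) = 42
Natural end conditions: σ_0 = σ_3 = 0.
Forward elimination and back-substitution give σ_0 = 0, σ_1 = -66/31, σ_2 = 342/31, σ_3 = 0.
On [3, 4], with S_2(x) = a_2 + b_2·(x - 3) + c_2·(x - 3)² + d_2·(x - 3)³: c_2 = σ_2/2 = 171/31, d_2 = (σ_3 - σ_2)/(6h_2) = -57/31, b_2 = Δ_2 - h_2(2σ_2 + σ_3)/6 = 103/31.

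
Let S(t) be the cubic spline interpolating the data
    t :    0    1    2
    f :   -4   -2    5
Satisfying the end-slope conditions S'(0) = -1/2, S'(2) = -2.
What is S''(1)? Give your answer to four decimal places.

With m_i denoting the second derivative at x_i, h_i = 1, 1, and Δ_i = (y_(i+1) − y_i)/h_i = 2, 7:
  1·m_0 + 4·m_1 + 1·m_2 = 6(Δ_1 - Δ_0) = 30
Clamped end conditions give two more equations: 2h_0·m_0 + h_0·m_1 = 6(Δ_0 - S'(0)) = 15 and h_1·m_1 + 2h_1·m_2 = 6(S'(2) - Δ_1) = -54.
Hence m_0 = -3/4, m_1 = 33/2, m_2 = -141/4.

16.5000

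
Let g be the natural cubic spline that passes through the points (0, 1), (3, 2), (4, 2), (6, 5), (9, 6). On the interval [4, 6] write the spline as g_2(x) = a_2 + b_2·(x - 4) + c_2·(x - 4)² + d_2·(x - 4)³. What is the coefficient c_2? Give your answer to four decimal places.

Put m_i = g'' at the i-th knot. Here h = (3, 1, 2, 3) and Δ = (1/3, 0, 3/2, 1/3), so the interior equations h_(i-1)·m_(i-1) + 2(h_(i-1)+h_i)·m_i + h_i·m_(i+1) = 6(Δ_i − Δ_(i-1)) read
  3·m_0 + 8·m_1 + 1·m_2 = 6(Δ_1 - Δ_0) = -2
  1·m_1 + 6·m_2 + 2·m_3 = 6(Δ_2 - Δ_1) = 9
  2·m_2 + 10·m_3 + 3·m_4 = 6(Δ_3 - Δ_2) = -7
Natural end conditions: m_0 = m_4 = 0.
Solving: m_0 = 0, m_1 = -36/73, m_2 = 142/73, m_3 = -159/146, m_4 = 0.
On [4, 6], with g_2(x) = a_2 + b_2·(x - 4) + c_2·(x - 4)² + d_2·(x - 4)³: c_2 = m_2/2 = 71/73, d_2 = (m_3 - m_2)/(6h_2) = -443/1752, b_2 = Δ_2 - h_2(2m_2 + m_3)/6 = 124/219.

0.9726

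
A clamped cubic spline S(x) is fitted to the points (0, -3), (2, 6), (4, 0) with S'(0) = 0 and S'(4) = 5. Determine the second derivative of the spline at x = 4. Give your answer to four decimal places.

18.8750

Write M_i for S''(x_i). With h_i = 2, 2 and divided differences Δ_i = 9/2, -3, the continuity of S' gives the tridiagonal system
  2·M_0 + 8·M_1 + 2·M_2 = 6(Δ_1 - Δ_0) = -45
Clamped end conditions give two more equations: 2h_0·M_0 + h_0·M_1 = 6(Δ_0 - S'(0)) = 27 and h_1·M_1 + 2h_1·M_2 = 6(S'(4) - Δ_1) = 48.
Hence M_0 = 109/8, M_1 = -55/4, M_2 = 151/8.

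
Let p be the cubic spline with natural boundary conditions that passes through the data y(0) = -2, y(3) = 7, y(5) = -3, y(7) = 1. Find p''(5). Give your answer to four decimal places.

6.7895

With σ_i denoting the second derivative at x_i, h_i = 3, 2, 2, and Δ_i = (y_(i+1) − y_i)/h_i = 3, -5, 2:
  3·σ_0 + 10·σ_1 + 2·σ_2 = 6(Δ_1 - Δ_0) = -48
  2·σ_1 + 8·σ_2 + 2·σ_3 = 6(Δ_2 - Δ_1) = 42
Natural end conditions: σ_0 = σ_3 = 0.
Hence σ_0 = 0, σ_1 = -117/19, σ_2 = 129/19, σ_3 = 0.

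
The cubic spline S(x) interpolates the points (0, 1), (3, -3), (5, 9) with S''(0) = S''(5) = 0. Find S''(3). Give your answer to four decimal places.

Put M_i = S'' at the i-th knot. Here h = (3, 2) and Δ = (-4/3, 6), so the interior equations h_(i-1)·M_(i-1) + 2(h_(i-1)+h_i)·M_i + h_i·M_(i+1) = 6(Δ_i − Δ_(i-1)) read
  3·M_0 + 10·M_1 + 2·M_2 = 6(Δ_1 - Δ_0) = 44
Natural end conditions: M_0 = M_2 = 0.
Solving the tridiagonal system: M_0 = 0, M_1 = 22/5, M_2 = 0.

4.4000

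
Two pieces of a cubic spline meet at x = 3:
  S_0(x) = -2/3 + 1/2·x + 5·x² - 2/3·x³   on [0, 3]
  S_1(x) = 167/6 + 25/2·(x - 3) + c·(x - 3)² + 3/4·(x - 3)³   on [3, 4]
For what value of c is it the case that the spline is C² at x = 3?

S_0''(x) = 10 - 4·x, so S_0''(3) = -2. On the right, S_1''(3) = 2c, so c = -1.

-1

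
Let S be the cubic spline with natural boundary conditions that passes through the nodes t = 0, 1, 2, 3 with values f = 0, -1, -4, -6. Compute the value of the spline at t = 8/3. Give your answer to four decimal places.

With M_i denoting the second derivative at x_i, h_i = 1, 1, 1, and Δ_i = (y_(i+1) − y_i)/h_i = -1, -3, -2:
  1·M_0 + 4·M_1 + 1·M_2 = 6(Δ_1 - Δ_0) = -12
  1·M_1 + 4·M_2 + 1·M_3 = 6(Δ_2 - Δ_1) = 6
Natural end conditions: M_0 = M_3 = 0.
Solving the tridiagonal system: M_0 = 0, M_1 = -18/5, M_2 = 12/5, M_3 = 0.
On [2, 3], S(t) = -4 - 14/5·(t - 2) + 6/5·(t - 2)² - 2/5·(t - 2)³.
With (t - 2) = 2/3: S(8/3) = -736/135.

-5.4519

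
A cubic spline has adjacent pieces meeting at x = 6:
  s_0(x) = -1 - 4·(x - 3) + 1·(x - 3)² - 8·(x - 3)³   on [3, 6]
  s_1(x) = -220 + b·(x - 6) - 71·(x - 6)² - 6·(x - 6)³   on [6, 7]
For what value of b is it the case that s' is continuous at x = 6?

-214

s_0'(x) = -4 + 2·(x - 3) - 24·(x - 3)², so s_0'(6) = -214. On the right, s_1'(6) = b, so b = -214.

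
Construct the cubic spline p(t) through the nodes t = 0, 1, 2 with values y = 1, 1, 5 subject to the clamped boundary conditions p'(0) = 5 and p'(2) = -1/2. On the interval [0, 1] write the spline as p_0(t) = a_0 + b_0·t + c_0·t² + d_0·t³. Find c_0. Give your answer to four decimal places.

-11.8750

Put σ_i = p'' at the i-th knot. Here h = (1, 1) and Δ = (0, 4), so the interior equations h_(i-1)·σ_(i-1) + 2(h_(i-1)+h_i)·σ_i + h_i·σ_(i+1) = 6(Δ_i − Δ_(i-1)) read
  1·σ_0 + 4·σ_1 + 1·σ_2 = 6(Δ_1 - Δ_0) = 24
Clamped end conditions give two more equations: 2h_0·σ_0 + h_0·σ_1 = 6(Δ_0 - p'(0)) = -30 and h_1·σ_1 + 2h_1·σ_2 = 6(p'(2) - Δ_1) = -27.
Solving the tridiagonal system: σ_0 = -95/4, σ_1 = 35/2, σ_2 = -89/4.
On [0, 1], with p_0(t) = a_0 + b_0·t + c_0·t² + d_0·t³: c_0 = σ_0/2 = -95/8, d_0 = (σ_1 - σ_0)/(6h_0) = 55/8, b_0 = Δ_0 - h_0(2σ_0 + σ_1)/6 = 5.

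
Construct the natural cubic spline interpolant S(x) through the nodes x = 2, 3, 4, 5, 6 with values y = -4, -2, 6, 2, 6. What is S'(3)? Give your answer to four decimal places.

7.2143

Put M_i = S'' at the i-th knot. Here h = (1, 1, 1, 1) and Δ = (2, 8, -4, 4), so the interior equations h_(i-1)·M_(i-1) + 2(h_(i-1)+h_i)·M_i + h_i·M_(i+1) = 6(Δ_i − Δ_(i-1)) read
  1·M_0 + 4·M_1 + 1·M_2 = 6(Δ_1 - Δ_0) = 36
  1·M_1 + 4·M_2 + 1·M_3 = 6(Δ_2 - Δ_1) = -72
  1·M_2 + 4·M_3 + 1·M_4 = 6(Δ_3 - Δ_2) = 48
Natural end conditions: M_0 = M_4 = 0.
Solving the tridiagonal system: M_0 = 0, M_1 = 219/14, M_2 = -186/7, M_3 = 261/14, M_4 = 0.
On [3, 4], S'(x) = b_1 + 2c_1·(x - 3) + 3d_1·(x - 3)² with b_1 = Δ_1 - h_1(2M_1 + M_2)/6 = 101/14, c_1 = M_1/2 = 219/28, d_1 = (M_2 - M_1)/(6h_1) = -197/28. So S'(3) = 101/14.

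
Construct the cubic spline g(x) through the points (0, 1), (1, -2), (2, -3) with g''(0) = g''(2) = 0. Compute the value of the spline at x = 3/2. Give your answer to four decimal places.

-2.6875

With σ_i denoting the second derivative at x_i, h_i = 1, 1, and Δ_i = (y_(i+1) − y_i)/h_i = -3, -1:
  1·σ_0 + 4·σ_1 + 1·σ_2 = 6(Δ_1 - Δ_0) = 12
Natural end conditions: σ_0 = σ_2 = 0.
Solving the tridiagonal system: σ_0 = 0, σ_1 = 3, σ_2 = 0.
On [1, 2], g(x) = -2 - 2·(x - 1) + 3/2·(x - 1)² - 1/2·(x - 1)³.
With (x - 1) = 1/2: g(3/2) = -43/16.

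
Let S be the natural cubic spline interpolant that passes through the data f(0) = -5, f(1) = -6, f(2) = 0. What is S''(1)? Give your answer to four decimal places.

Let M_i = S''(x_i). Step sizes h_i = 1, 1; slopes of the chords Δ_i = (y_(i+1) - y_i)/h_i = -1, 6.
  1·M_0 + 4·M_1 + 1·M_2 = 6(Δ_1 - Δ_0) = 42
Natural end conditions: M_0 = M_2 = 0.
Forward elimination and back-substitution give M_0 = 0, M_1 = 21/2, M_2 = 0.

10.5000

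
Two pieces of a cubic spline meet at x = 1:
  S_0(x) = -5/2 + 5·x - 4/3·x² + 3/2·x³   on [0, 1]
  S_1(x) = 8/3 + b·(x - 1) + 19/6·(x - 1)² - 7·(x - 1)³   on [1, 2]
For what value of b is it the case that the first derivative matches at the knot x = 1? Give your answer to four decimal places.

S_0'(x) = 5 - 8/3·x + 9/2·x², so S_0'(1) = 41/6. On the right, S_1'(1) = b, so b = 41/6.

6.8333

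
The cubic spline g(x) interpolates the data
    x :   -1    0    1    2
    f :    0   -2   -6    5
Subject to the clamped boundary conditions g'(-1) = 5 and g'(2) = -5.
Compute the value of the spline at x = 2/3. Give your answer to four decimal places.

-6.8000

With M_i denoting the second derivative at x_i, h_i = 1, 1, 1, and Δ_i = (y_(i+1) − y_i)/h_i = -2, -4, 11:
  1·M_0 + 4·M_1 + 1·M_2 = 6(Δ_1 - Δ_0) = -12
  1·M_1 + 4·M_2 + 1·M_3 = 6(Δ_2 - Δ_1) = 90
Clamped end conditions give two more equations: 2h_0·M_0 + h_0·M_1 = 6(Δ_0 - g'(-1)) = -42 and h_2·M_2 + 2h_2·M_3 = 6(g'(2) - Δ_2) = -96.
Hence M_0 = -244/15, M_1 = -142/15, M_2 = 632/15, M_3 = -1036/15.
On [0, 1], g(x) = -2 - 118/15·x - 71/15·x² + 43/5·x³.
With x = 2/3: g(2/3) = -34/5.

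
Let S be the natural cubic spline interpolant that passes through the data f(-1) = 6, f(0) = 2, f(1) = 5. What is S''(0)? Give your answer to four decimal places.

10.5000

Let σ_i = S''(x_i). Step sizes h_i = 1, 1; slopes of the chords Δ_i = (y_(i+1) - y_i)/h_i = -4, 3.
  1·σ_0 + 4·σ_1 + 1·σ_2 = 6(Δ_1 - Δ_0) = 42
Natural end conditions: σ_0 = σ_2 = 0.
Forward elimination and back-substitution give σ_0 = 0, σ_1 = 21/2, σ_2 = 0.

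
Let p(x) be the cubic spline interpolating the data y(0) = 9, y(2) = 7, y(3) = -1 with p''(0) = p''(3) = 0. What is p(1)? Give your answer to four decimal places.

9.7500

Put M_i = p'' at the i-th knot. Here h = (2, 1) and Δ = (-1, -8), so the interior equations h_(i-1)·M_(i-1) + 2(h_(i-1)+h_i)·M_i + h_i·M_(i+1) = 6(Δ_i − Δ_(i-1)) read
  2·M_0 + 6·M_1 + 1·M_2 = 6(Δ_1 - Δ_0) = -42
Natural end conditions: M_0 = M_2 = 0.
Forward elimination and back-substitution give M_0 = 0, M_1 = -7, M_2 = 0.
On [0, 2], p(x) = 9 + 4/3·x + 0·x² - 7/12·x³.
With x = 1: p(1) = 39/4.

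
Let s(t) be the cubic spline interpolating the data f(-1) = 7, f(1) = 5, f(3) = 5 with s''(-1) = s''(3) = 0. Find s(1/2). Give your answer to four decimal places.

5.3359

With M_i denoting the second derivative at x_i, h_i = 2, 2, and Δ_i = (y_(i+1) − y_i)/h_i = -1, 0:
  2·M_0 + 8·M_1 + 2·M_2 = 6(Δ_1 - Δ_0) = 6
Natural end conditions: M_0 = M_2 = 0.
Solving the tridiagonal system: M_0 = 0, M_1 = 3/4, M_2 = 0.
On [-1, 1], s(t) = 7 - 5/4·(t + 1) + 0·(t + 1)² + 1/16·(t + 1)³.
With (t + 1) = 3/2: s(1/2) = 683/128.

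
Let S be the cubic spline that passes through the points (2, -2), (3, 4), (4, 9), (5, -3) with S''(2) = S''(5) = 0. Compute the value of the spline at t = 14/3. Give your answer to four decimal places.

Let σ_i = S''(x_i). Step sizes h_i = 1, 1, 1; slopes of the chords Δ_i = (y_(i+1) - y_i)/h_i = 6, 5, -12.
  1·σ_0 + 4·σ_1 + 1·σ_2 = 6(Δ_1 - Δ_0) = -6
  1·σ_1 + 4·σ_2 + 1·σ_3 = 6(Δ_2 - Δ_1) = -102
Natural end conditions: σ_0 = σ_3 = 0.
Hence σ_0 = 0, σ_1 = 26/5, σ_2 = -134/5, σ_3 = 0.
On [4, 5], S(t) = 9 - 46/15·(t - 4) - 67/5·(t - 4)² + 67/15·(t - 4)³.
With (t - 4) = 2/3: S(14/3) = 941/405.

2.3235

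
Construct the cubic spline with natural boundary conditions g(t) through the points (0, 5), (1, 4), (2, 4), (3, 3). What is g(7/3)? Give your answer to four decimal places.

3.7901

Put M_i = g'' at the i-th knot. Here h = (1, 1, 1) and Δ = (-1, 0, -1), so the interior equations h_(i-1)·M_(i-1) + 2(h_(i-1)+h_i)·M_i + h_i·M_(i+1) = 6(Δ_i − Δ_(i-1)) read
  1·M_0 + 4·M_1 + 1·M_2 = 6(Δ_1 - Δ_0) = 6
  1·M_1 + 4·M_2 + 1·M_3 = 6(Δ_2 - Δ_1) = -6
Natural end conditions: M_0 = M_3 = 0.
Solving: M_0 = 0, M_1 = 2, M_2 = -2, M_3 = 0.
On [2, 3], g(t) = 4 - 1/3·(t - 2) - 1·(t - 2)² + 1/3·(t - 2)³.
With (t - 2) = 1/3: g(7/3) = 307/81.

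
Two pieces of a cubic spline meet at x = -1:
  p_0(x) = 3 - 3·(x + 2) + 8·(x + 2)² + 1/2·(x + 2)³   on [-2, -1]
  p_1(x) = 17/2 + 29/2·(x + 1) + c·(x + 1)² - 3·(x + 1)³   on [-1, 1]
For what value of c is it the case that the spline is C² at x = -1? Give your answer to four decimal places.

p_0''(x) = 16 + 3·(x + 2), so p_0''(-1) = 19. On the right, p_1''(-1) = 2c, so c = 19/2.

9.5000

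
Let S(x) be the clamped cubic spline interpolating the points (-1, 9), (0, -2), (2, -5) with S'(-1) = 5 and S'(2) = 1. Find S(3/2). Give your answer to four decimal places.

Put m_i = S'' at the i-th knot. Here h = (1, 2) and Δ = (-11, -3/2), so the interior equations h_(i-1)·m_(i-1) + 2(h_(i-1)+h_i)·m_i + h_i·m_(i+1) = 6(Δ_i − Δ_(i-1)) read
  1·m_0 + 6·m_1 + 2·m_2 = 6(Δ_1 - Δ_0) = 57
Clamped end conditions give two more equations: 2h_0·m_0 + h_0·m_1 = 6(Δ_0 - S'(-1)) = -96 and h_1·m_1 + 2h_1·m_2 = 6(S'(2) - Δ_1) = 15.
Solving the tridiagonal system: m_0 = -353/6, m_1 = 65/3, m_2 = -85/12.
On [0, 2], S(x) = -2 - 163/12·x + 65/6·x² - 115/48·x³.
With x = 3/2: S(3/2) = -779/128.

-6.0859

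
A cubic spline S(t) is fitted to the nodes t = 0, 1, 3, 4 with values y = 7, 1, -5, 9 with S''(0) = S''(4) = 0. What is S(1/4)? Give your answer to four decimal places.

5.6172

With M_i denoting the second derivative at x_i, h_i = 1, 2, 1, and Δ_i = (y_(i+1) − y_i)/h_i = -6, -3, 14:
  1·M_0 + 6·M_1 + 2·M_2 = 6(Δ_1 - Δ_0) = 18
  2·M_1 + 6·M_2 + 1·M_3 = 6(Δ_2 - Δ_1) = 102
Natural end conditions: M_0 = M_3 = 0.
Solving: M_0 = 0, M_1 = -3, M_2 = 18, M_3 = 0.
On [0, 1], S(t) = 7 - 11/2·t + 0·t² - 1/2·t³.
With t = 1/4: S(1/4) = 719/128.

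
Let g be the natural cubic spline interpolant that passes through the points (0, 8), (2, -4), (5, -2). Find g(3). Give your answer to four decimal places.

-5.5556

Write M_i for g''(x_i). With h_i = 2, 3 and divided differences Δ_i = -6, 2/3, the continuity of g' gives the tridiagonal system
  2·M_0 + 10·M_1 + 3·M_2 = 6(Δ_1 - Δ_0) = 40
Natural end conditions: M_0 = M_2 = 0.
Hence M_0 = 0, M_1 = 4, M_2 = 0.
On [2, 5], g(x) = -4 - 10/3·(x - 2) + 2·(x - 2)² - 2/9·(x - 2)³.
With (x - 2) = 1: g(3) = -50/9.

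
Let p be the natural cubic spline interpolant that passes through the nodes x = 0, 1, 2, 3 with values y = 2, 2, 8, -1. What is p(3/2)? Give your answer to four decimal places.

5.6750

Let M_i = p''(x_i). Step sizes h_i = 1, 1, 1; slopes of the chords Δ_i = (y_(i+1) - y_i)/h_i = 0, 6, -9.
  1·M_0 + 4·M_1 + 1·M_2 = 6(Δ_1 - Δ_0) = 36
  1·M_1 + 4·M_2 + 1·M_3 = 6(Δ_2 - Δ_1) = -90
Natural end conditions: M_0 = M_3 = 0.
Forward elimination and back-substitution give M_0 = 0, M_1 = 78/5, M_2 = -132/5, M_3 = 0.
On [1, 2], p(x) = 2 + 26/5·(x - 1) + 39/5·(x - 1)² - 7·(x - 1)³.
With (x - 1) = 1/2: p(3/2) = 227/40.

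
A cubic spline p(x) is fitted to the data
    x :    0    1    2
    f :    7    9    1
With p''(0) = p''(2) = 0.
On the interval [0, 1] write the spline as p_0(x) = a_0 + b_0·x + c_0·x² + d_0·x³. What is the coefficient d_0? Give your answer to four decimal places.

With M_i denoting the second derivative at x_i, h_i = 1, 1, and Δ_i = (y_(i+1) − y_i)/h_i = 2, -8:
  1·M_0 + 4·M_1 + 1·M_2 = 6(Δ_1 - Δ_0) = -60
Natural end conditions: M_0 = M_2 = 0.
Forward elimination and back-substitution give M_0 = 0, M_1 = -15, M_2 = 0.
On [0, 1], with p_0(x) = a_0 + b_0·x + c_0·x² + d_0·x³: c_0 = M_0/2 = 0, d_0 = (M_1 - M_0)/(6h_0) = -5/2, b_0 = Δ_0 - h_0(2M_0 + M_1)/6 = 9/2.

-2.5000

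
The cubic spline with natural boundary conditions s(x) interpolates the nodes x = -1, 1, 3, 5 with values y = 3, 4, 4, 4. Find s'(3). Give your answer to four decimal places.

-0.0667

Let M_i = s''(x_i). Step sizes h_i = 2, 2, 2; slopes of the chords Δ_i = (y_(i+1) - y_i)/h_i = 1/2, 0, 0.
  2·M_0 + 8·M_1 + 2·M_2 = 6(Δ_1 - Δ_0) = -3
  2·M_1 + 8·M_2 + 2·M_3 = 6(Δ_2 - Δ_1) = 0
Natural end conditions: M_0 = M_3 = 0.
Forward elimination and back-substitution give M_0 = 0, M_1 = -2/5, M_2 = 1/10, M_3 = 0.
On [3, 5], s'(x) = b_2 + 2c_2·(x - 3) + 3d_2·(x - 3)² with b_2 = Δ_2 - h_2(2M_2 + M_3)/6 = -1/15, c_2 = M_2/2 = 1/20, d_2 = (M_3 - M_2)/(6h_2) = -1/120. So s'(3) = -1/15.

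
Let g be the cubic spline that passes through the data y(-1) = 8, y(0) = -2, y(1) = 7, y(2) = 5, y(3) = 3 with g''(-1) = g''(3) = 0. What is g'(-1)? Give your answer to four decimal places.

Put M_i = g'' at the i-th knot. Here h = (1, 1, 1, 1) and Δ = (-10, 9, -2, -2), so the interior equations h_(i-1)·M_(i-1) + 2(h_(i-1)+h_i)·M_i + h_i·M_(i+1) = 6(Δ_i − Δ_(i-1)) read
  1·M_0 + 4·M_1 + 1·M_2 = 6(Δ_1 - Δ_0) = 114
  1·M_1 + 4·M_2 + 1·M_3 = 6(Δ_2 - Δ_1) = -66
  1·M_2 + 4·M_3 + 1·M_4 = 6(Δ_3 - Δ_2) = 0
Natural end conditions: M_0 = M_4 = 0.
Solving the tridiagonal system: M_0 = 0, M_1 = 141/4, M_2 = -27, M_3 = 27/4, M_4 = 0.
On [-1, 0], g'(x) = b_0 + 2c_0·(x + 1) + 3d_0·(x + 1)² with b_0 = Δ_0 - h_0(2M_0 + M_1)/6 = -127/8, c_0 = M_0/2 = 0, d_0 = (M_1 - M_0)/(6h_0) = 47/8. So g'(-1) = -127/8.

-15.8750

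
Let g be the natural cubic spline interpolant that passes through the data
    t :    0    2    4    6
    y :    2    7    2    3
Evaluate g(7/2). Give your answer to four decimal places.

Write σ_i for g''(x_i). With h_i = 2, 2, 2 and divided differences Δ_i = 5/2, -5/2, 1/2, the continuity of g' gives the tridiagonal system
  2·σ_0 + 8·σ_1 + 2·σ_2 = 6(Δ_1 - Δ_0) = -30
  2·σ_1 + 8·σ_2 + 2·σ_3 = 6(Δ_2 - Δ_1) = 18
Natural end conditions: σ_0 = σ_3 = 0.
Solving: σ_0 = 0, σ_1 = -23/5, σ_2 = 17/5, σ_3 = 0.
On [2, 4], g(t) = 7 - 17/30·(t - 2) - 23/10·(t - 2)² + 2/3·(t - 2)³.
With (t - 2) = 3/2: g(7/2) = 129/40.

3.2250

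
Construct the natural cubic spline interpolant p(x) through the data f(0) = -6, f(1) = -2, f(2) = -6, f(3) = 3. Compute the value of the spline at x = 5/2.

Put σ_i = p'' at the i-th knot. Here h = (1, 1, 1) and Δ = (4, -4, 9), so the interior equations h_(i-1)·σ_(i-1) + 2(h_(i-1)+h_i)·σ_i + h_i·σ_(i+1) = 6(Δ_i − Δ_(i-1)) read
  1·σ_0 + 4·σ_1 + 1·σ_2 = 6(Δ_1 - Δ_0) = -48
  1·σ_1 + 4·σ_2 + 1·σ_3 = 6(Δ_2 - Δ_1) = 78
Natural end conditions: σ_0 = σ_3 = 0.
Forward elimination and back-substitution give σ_0 = 0, σ_1 = -18, σ_2 = 24, σ_3 = 0.
On [2, 3], p(x) = -6 + 1·(x - 2) + 12·(x - 2)² - 4·(x - 2)³.
With (x - 2) = 1/2: p(5/2) = -3.

-3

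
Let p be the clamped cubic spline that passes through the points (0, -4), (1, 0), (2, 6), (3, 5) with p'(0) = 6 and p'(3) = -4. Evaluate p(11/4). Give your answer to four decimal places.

Let σ_i = p''(x_i). Step sizes h_i = 1, 1, 1; slopes of the chords Δ_i = (y_(i+1) - y_i)/h_i = 4, 6, -1.
  1·σ_0 + 4·σ_1 + 1·σ_2 = 6(Δ_1 - Δ_0) = 12
  1·σ_1 + 4·σ_2 + 1·σ_3 = 6(Δ_2 - Δ_1) = -42
Clamped end conditions give two more equations: 2h_0·σ_0 + h_0·σ_1 = 6(Δ_0 - p'(0)) = -12 and h_2·σ_2 + 2h_2·σ_3 = 6(p'(3) - Δ_2) = -18.
Solving: σ_0 = -154/15, σ_1 = 128/15, σ_2 = -178/15, σ_3 = -46/15.
On [2, 3], p(x) = 6 + 52/15·(x - 2) - 89/15·(x - 2)² + 22/15·(x - 2)³.
With (x - 2) = 3/4: p(11/4) = 941/160.

5.8813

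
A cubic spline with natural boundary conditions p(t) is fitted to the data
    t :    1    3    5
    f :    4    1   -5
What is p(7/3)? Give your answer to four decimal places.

Write σ_i for p''(x_i). With h_i = 2, 2 and divided differences Δ_i = -3/2, -3, the continuity of p' gives the tridiagonal system
  2·σ_0 + 8·σ_1 + 2·σ_2 = 6(Δ_1 - Δ_0) = -9
Natural end conditions: σ_0 = σ_2 = 0.
Forward elimination and back-substitution give σ_0 = 0, σ_1 = -9/8, σ_2 = 0.
On [1, 3], p(t) = 4 - 9/8·(t - 1) + 0·(t - 1)² - 3/32·(t - 1)³.
With (t - 1) = 4/3: p(7/3) = 41/18.

2.2778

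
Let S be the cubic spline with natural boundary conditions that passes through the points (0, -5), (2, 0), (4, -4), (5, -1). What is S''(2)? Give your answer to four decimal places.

With M_i denoting the second derivative at x_i, h_i = 2, 2, 1, and Δ_i = (y_(i+1) − y_i)/h_i = 5/2, -2, 3:
  2·M_0 + 8·M_1 + 2·M_2 = 6(Δ_1 - Δ_0) = -27
  2·M_1 + 6·M_2 + 1·M_3 = 6(Δ_2 - Δ_1) = 30
Natural end conditions: M_0 = M_3 = 0.
Solving the tridiagonal system: M_0 = 0, M_1 = -111/22, M_2 = 147/22, M_3 = 0.

-5.0455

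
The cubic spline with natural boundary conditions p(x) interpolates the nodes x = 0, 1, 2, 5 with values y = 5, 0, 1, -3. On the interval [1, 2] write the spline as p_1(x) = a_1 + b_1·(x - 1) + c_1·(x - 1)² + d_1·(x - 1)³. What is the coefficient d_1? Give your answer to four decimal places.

-2.1183

With M_i denoting the second derivative at x_i, h_i = 1, 1, 3, and Δ_i = (y_(i+1) − y_i)/h_i = -5, 1, -4/3:
  1·M_0 + 4·M_1 + 1·M_2 = 6(Δ_1 - Δ_0) = 36
  1·M_1 + 8·M_2 + 3·M_3 = 6(Δ_2 - Δ_1) = -14
Natural end conditions: M_0 = M_3 = 0.
Solving: M_0 = 0, M_1 = 302/31, M_2 = -92/31, M_3 = 0.
On [1, 2], with p_1(x) = a_1 + b_1·(x - 1) + c_1·(x - 1)² + d_1·(x - 1)³: c_1 = M_1/2 = 151/31, d_1 = (M_2 - M_1)/(6h_1) = -197/93, b_1 = Δ_1 - h_1(2M_1 + M_2)/6 = -163/93.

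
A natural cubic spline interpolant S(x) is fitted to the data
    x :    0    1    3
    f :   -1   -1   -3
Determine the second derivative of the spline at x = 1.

Let σ_i = S''(x_i). Step sizes h_i = 1, 2; slopes of the chords Δ_i = (y_(i+1) - y_i)/h_i = 0, -1.
  1·σ_0 + 6·σ_1 + 2·σ_2 = 6(Δ_1 - Δ_0) = -6
Natural end conditions: σ_0 = σ_2 = 0.
Hence σ_0 = 0, σ_1 = -1, σ_2 = 0.

-1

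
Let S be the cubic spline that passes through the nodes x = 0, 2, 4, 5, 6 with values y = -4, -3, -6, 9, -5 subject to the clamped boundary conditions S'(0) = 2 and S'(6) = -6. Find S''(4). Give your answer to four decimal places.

Put σ_i = S'' at the i-th knot. Here h = (2, 2, 1, 1) and Δ = (1/2, -3/2, 15, -14), so the interior equations h_(i-1)·σ_(i-1) + 2(h_(i-1)+h_i)·σ_i + h_i·σ_(i+1) = 6(Δ_i − Δ_(i-1)) read
  2·σ_0 + 8·σ_1 + 2·σ_2 = 6(Δ_1 - Δ_0) = -12
  2·σ_1 + 6·σ_2 + 1·σ_3 = 6(Δ_2 - Δ_1) = 99
  1·σ_2 + 4·σ_3 + 1·σ_4 = 6(Δ_3 - Δ_2) = -174
Clamped end conditions give two more equations: 2h_0·σ_0 + h_0·σ_1 = 6(Δ_0 - S'(0)) = -9 and h_3·σ_3 + 2h_3·σ_4 = 6(S'(6) - Δ_3) = 48.
Hence σ_0 = 8/3, σ_1 = -59/6, σ_2 = 92/3, σ_3 = -196/3, σ_4 = 170/3.

30.6667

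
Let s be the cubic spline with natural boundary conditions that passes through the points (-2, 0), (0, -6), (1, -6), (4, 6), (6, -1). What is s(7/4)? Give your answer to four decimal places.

Let M_i = s''(x_i). Step sizes h_i = 2, 1, 3, 2; slopes of the chords Δ_i = (y_(i+1) - y_i)/h_i = -3, 0, 4, -7/2.
  2·M_0 + 6·M_1 + 1·M_2 = 6(Δ_1 - Δ_0) = 18
  1·M_1 + 8·M_2 + 3·M_3 = 6(Δ_2 - Δ_1) = 24
  3·M_2 + 10·M_3 + 2·M_4 = 6(Δ_3 - Δ_2) = -45
Natural end conditions: M_0 = M_4 = 0.
Hence M_0 = 0, M_1 = 903/416, M_2 = 1035/208, M_3 = -2493/416, M_4 = 0.
On [1, 4], s(t) = -6 + 1681/832·(t - 1) + 1035/416·(t - 1)² - 39/64·(t - 1)³.
With (t - 1) = 3/4: s(7/4) = -177969/53248.

-3.3423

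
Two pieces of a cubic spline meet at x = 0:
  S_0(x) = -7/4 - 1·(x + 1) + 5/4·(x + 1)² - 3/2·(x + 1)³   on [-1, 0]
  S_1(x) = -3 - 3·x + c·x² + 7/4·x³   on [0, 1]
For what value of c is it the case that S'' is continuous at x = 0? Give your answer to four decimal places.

-3.2500

S_0''(x) = 5/2 - 9·(x + 1), so S_0''(0) = -13/2. On the right, S_1''(0) = 2c, so c = -13/4.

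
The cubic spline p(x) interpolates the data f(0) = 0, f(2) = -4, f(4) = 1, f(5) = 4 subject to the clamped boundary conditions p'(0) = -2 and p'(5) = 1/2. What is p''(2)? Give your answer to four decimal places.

3.6957

Let σ_i = p''(x_i). Step sizes h_i = 2, 2, 1; slopes of the chords Δ_i = (y_(i+1) - y_i)/h_i = -2, 5/2, 3.
  2·σ_0 + 8·σ_1 + 2·σ_2 = 6(Δ_1 - Δ_0) = 27
  2·σ_1 + 6·σ_2 + 1·σ_3 = 6(Δ_2 - Δ_1) = 3
Clamped end conditions give two more equations: 2h_0·σ_0 + h_0·σ_1 = 6(Δ_0 - p'(0)) = 0 and h_2·σ_2 + 2h_2·σ_3 = 6(p'(5) - Δ_2) = -15.
Solving the tridiagonal system: σ_0 = -85/46, σ_1 = 85/23, σ_2 = 13/23, σ_3 = -179/23.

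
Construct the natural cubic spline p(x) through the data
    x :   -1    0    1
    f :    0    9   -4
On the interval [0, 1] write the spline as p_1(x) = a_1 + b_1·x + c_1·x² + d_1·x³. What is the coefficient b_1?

-2

With σ_i denoting the second derivative at x_i, h_i = 1, 1, and Δ_i = (y_(i+1) − y_i)/h_i = 9, -13:
  1·σ_0 + 4·σ_1 + 1·σ_2 = 6(Δ_1 - Δ_0) = -132
Natural end conditions: σ_0 = σ_2 = 0.
Hence σ_0 = 0, σ_1 = -33, σ_2 = 0.
On [0, 1], with p_1(x) = a_1 + b_1·x + c_1·x² + d_1·x³: c_1 = σ_1/2 = -33/2, d_1 = (σ_2 - σ_1)/(6h_1) = 11/2, b_1 = Δ_1 - h_1(2σ_1 + σ_2)/6 = -2.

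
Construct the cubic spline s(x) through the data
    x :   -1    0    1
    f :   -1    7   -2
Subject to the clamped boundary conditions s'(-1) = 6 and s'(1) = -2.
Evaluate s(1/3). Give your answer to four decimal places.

With σ_i denoting the second derivative at x_i, h_i = 1, 1, and Δ_i = (y_(i+1) − y_i)/h_i = 8, -9:
  1·σ_0 + 4·σ_1 + 1·σ_2 = 6(Δ_1 - Δ_0) = -102
Clamped end conditions give two more equations: 2h_0·σ_0 + h_0·σ_1 = 6(Δ_0 - s'(-1)) = 12 and h_1·σ_1 + 2h_1·σ_2 = 6(s'(1) - Δ_1) = 42.
Solving the tridiagonal system: σ_0 = 55/2, σ_1 = -43, σ_2 = 85/2.
On [0, 1], s(x) = 7 - 7/4·x - 43/2·x² + 57/4·x³.
With x = 1/3: s(1/3) = 41/9.

4.5556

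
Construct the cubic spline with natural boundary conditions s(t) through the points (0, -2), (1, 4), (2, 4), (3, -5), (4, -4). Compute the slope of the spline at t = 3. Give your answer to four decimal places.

With M_i denoting the second derivative at x_i, h_i = 1, 1, 1, 1, and Δ_i = (y_(i+1) − y_i)/h_i = 6, 0, -9, 1:
  1·M_0 + 4·M_1 + 1·M_2 = 6(Δ_1 - Δ_0) = -36
  1·M_1 + 4·M_2 + 1·M_3 = 6(Δ_2 - Δ_1) = -54
  1·M_2 + 4·M_3 + 1·M_4 = 6(Δ_3 - Δ_2) = 60
Natural end conditions: M_0 = M_4 = 0.
Solving the tridiagonal system: M_0 = 0, M_1 = -33/7, M_2 = -120/7, M_3 = 135/7, M_4 = 0.
On [3, 4], s'(t) = b_3 + 2c_3·(t - 3) + 3d_3·(t - 3)² with b_3 = Δ_3 - h_3(2M_3 + M_4)/6 = -38/7, c_3 = M_3/2 = 135/14, d_3 = (M_4 - M_3)/(6h_3) = -45/14. So s'(3) = -38/7.

-5.4286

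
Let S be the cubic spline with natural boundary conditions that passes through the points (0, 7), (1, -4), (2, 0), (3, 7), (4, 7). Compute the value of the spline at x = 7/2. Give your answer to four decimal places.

Put M_i = S'' at the i-th knot. Here h = (1, 1, 1, 1) and Δ = (-11, 4, 7, 0), so the interior equations h_(i-1)·M_(i-1) + 2(h_(i-1)+h_i)·M_i + h_i·M_(i+1) = 6(Δ_i − Δ_(i-1)) read
  1·M_0 + 4·M_1 + 1·M_2 = 6(Δ_1 - Δ_0) = 90
  1·M_1 + 4·M_2 + 1·M_3 = 6(Δ_2 - Δ_1) = 18
  1·M_2 + 4·M_3 + 1·M_4 = 6(Δ_3 - Δ_2) = -42
Natural end conditions: M_0 = M_4 = 0.
Solving: M_0 = 0, M_1 = 309/14, M_2 = 12/7, M_3 = -153/14, M_4 = 0.
On [3, 4], S(x) = 7 + 51/14·(x - 3) - 153/28·(x - 3)² + 51/28·(x - 3)³.
With (x - 3) = 1/2: S(7/2) = 1721/224.

7.6830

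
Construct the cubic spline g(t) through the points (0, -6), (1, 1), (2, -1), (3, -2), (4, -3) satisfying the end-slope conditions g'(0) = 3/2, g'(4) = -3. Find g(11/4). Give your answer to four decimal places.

Write σ_i for g''(x_i). With h_i = 1, 1, 1, 1 and divided differences Δ_i = 7, -2, -1, -1, the continuity of g' gives the tridiagonal system
  1·σ_0 + 4·σ_1 + 1·σ_2 = 6(Δ_1 - Δ_0) = -54
  1·σ_1 + 4·σ_2 + 1·σ_3 = 6(Δ_2 - Δ_1) = 6
  1·σ_2 + 4·σ_3 + 1·σ_4 = 6(Δ_3 - Δ_2) = 0
Clamped end conditions give two more equations: 2h_0·σ_0 + h_0·σ_1 = 6(Δ_0 - g'(0)) = 33 and h_3·σ_3 + 2h_3·σ_4 = 6(g'(4) - Δ_3) = -12.
Solving: σ_0 = 1545/56, σ_1 = -621/28, σ_2 = 57/8, σ_3 = -9/28, σ_4 = -327/56.
On [2, 3], g(t) = -1 - 93/28·(t - 2) + 57/16·(t - 2)² - 139/112·(t - 2)³.
With (t - 2) = 3/4: g(11/4) = -2059/1024.

-2.0107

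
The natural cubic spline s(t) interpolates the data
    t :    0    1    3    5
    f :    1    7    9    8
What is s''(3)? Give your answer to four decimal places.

With M_i denoting the second derivative at x_i, h_i = 1, 2, 2, and Δ_i = (y_(i+1) − y_i)/h_i = 6, 1, -1/2:
  1·M_0 + 6·M_1 + 2·M_2 = 6(Δ_1 - Δ_0) = -30
  2·M_1 + 8·M_2 + 2·M_3 = 6(Δ_2 - Δ_1) = -9
Natural end conditions: M_0 = M_3 = 0.
Forward elimination and back-substitution give M_0 = 0, M_1 = -111/22, M_2 = 3/22, M_3 = 0.

0.1364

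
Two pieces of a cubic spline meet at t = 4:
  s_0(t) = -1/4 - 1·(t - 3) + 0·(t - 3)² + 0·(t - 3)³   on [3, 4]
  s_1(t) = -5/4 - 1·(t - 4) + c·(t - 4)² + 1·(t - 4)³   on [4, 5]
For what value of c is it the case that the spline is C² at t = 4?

0

s_0''(t) = 0 + 0·(t - 3), so s_0''(4) = 0. On the right, s_1''(4) = 2c, so c = 0.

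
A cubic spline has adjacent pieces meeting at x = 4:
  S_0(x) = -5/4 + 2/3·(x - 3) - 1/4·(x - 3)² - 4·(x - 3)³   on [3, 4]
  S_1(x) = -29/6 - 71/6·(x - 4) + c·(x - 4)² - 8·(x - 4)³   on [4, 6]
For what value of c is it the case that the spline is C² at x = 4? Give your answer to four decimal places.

-12.2500

S_0''(x) = -1/2 - 24·(x - 3), so S_0''(4) = -49/2. On the right, S_1''(4) = 2c, so c = -49/4.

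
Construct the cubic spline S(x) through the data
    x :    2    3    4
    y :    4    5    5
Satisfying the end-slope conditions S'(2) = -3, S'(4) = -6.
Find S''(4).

Put M_i = S'' at the i-th knot. Here h = (1, 1) and Δ = (1, 0), so the interior equations h_(i-1)·M_(i-1) + 2(h_(i-1)+h_i)·M_i + h_i·M_(i+1) = 6(Δ_i − Δ_(i-1)) read
  1·M_0 + 4·M_1 + 1·M_2 = 6(Δ_1 - Δ_0) = -6
Clamped end conditions give two more equations: 2h_0·M_0 + h_0·M_1 = 6(Δ_0 - S'(2)) = 24 and h_1·M_1 + 2h_1·M_2 = 6(S'(4) - Δ_1) = -36.
Solving the tridiagonal system: M_0 = 12, M_1 = 0, M_2 = -18.

-18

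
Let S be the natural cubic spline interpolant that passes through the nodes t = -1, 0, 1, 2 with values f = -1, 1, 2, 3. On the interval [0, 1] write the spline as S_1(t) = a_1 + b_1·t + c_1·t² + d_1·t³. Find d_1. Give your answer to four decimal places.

With M_i denoting the second derivative at x_i, h_i = 1, 1, 1, and Δ_i = (y_(i+1) − y_i)/h_i = 2, 1, 1:
  1·M_0 + 4·M_1 + 1·M_2 = 6(Δ_1 - Δ_0) = -6
  1·M_1 + 4·M_2 + 1·M_3 = 6(Δ_2 - Δ_1) = 0
Natural end conditions: M_0 = M_3 = 0.
Hence M_0 = 0, M_1 = -8/5, M_2 = 2/5, M_3 = 0.
On [0, 1], with S_1(t) = a_1 + b_1·t + c_1·t² + d_1·t³: c_1 = M_1/2 = -4/5, d_1 = (M_2 - M_1)/(6h_1) = 1/3, b_1 = Δ_1 - h_1(2M_1 + M_2)/6 = 22/15.

0.3333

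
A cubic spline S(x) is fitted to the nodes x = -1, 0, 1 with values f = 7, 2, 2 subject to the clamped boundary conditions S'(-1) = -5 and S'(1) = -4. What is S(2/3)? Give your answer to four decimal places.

With m_i denoting the second derivative at x_i, h_i = 1, 1, and Δ_i = (y_(i+1) − y_i)/h_i = -5, 0:
  1·m_0 + 4·m_1 + 1·m_2 = 6(Δ_1 - Δ_0) = 30
Clamped end conditions give two more equations: 2h_0·m_0 + h_0·m_1 = 6(Δ_0 - S'(-1)) = 0 and h_1·m_1 + 2h_1·m_2 = 6(S'(1) - Δ_1) = -24.
Hence m_0 = -7, m_1 = 14, m_2 = -19.
On [0, 1], S(x) = 2 - 3/2·x + 7·x² - 11/2·x³.
With x = 2/3: S(2/3) = 67/27.

2.4815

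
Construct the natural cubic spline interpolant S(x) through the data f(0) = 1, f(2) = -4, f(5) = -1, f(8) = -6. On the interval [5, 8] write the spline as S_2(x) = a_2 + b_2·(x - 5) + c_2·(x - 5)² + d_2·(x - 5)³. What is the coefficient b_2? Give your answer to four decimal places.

Write M_i for S''(x_i). With h_i = 2, 3, 3 and divided differences Δ_i = -5/2, 1, -5/3, the continuity of S' gives the tridiagonal system
  2·M_0 + 10·M_1 + 3·M_2 = 6(Δ_1 - Δ_0) = 21
  3·M_1 + 12·M_2 + 3·M_3 = 6(Δ_2 - Δ_1) = -16
Natural end conditions: M_0 = M_3 = 0.
Solving: M_0 = 0, M_1 = 100/37, M_2 = -223/111, M_3 = 0.
On [5, 8], with S_2(x) = a_2 + b_2·(x - 5) + c_2·(x - 5)² + d_2·(x - 5)³: c_2 = M_2/2 = -223/222, d_2 = (M_3 - M_2)/(6h_2) = 223/1998, b_2 = Δ_2 - h_2(2M_2 + M_3)/6 = 38/111.

0.3423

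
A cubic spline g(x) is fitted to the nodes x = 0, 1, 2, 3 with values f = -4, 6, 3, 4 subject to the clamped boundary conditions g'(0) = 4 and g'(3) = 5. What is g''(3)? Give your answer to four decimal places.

Write M_i for g''(x_i). With h_i = 1, 1, 1 and divided differences Δ_i = 10, -3, 1, the continuity of g' gives the tridiagonal system
  1·M_0 + 4·M_1 + 1·M_2 = 6(Δ_1 - Δ_0) = -78
  1·M_1 + 4·M_2 + 1·M_3 = 6(Δ_2 - Δ_1) = 24
Clamped end conditions give two more equations: 2h_0·M_0 + h_0·M_1 = 6(Δ_0 - g'(0)) = 36 and h_2·M_2 + 2h_2·M_3 = 6(g'(3) - Δ_2) = 24.
Solving the tridiagonal system: M_0 = 502/15, M_1 = -464/15, M_2 = 184/15, M_3 = 88/15.

5.8667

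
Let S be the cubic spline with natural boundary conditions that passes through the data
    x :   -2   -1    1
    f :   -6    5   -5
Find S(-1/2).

Write σ_i for S''(x_i). With h_i = 1, 2 and divided differences Δ_i = 11, -5, the continuity of S' gives the tridiagonal system
  1·σ_0 + 6·σ_1 + 2·σ_2 = 6(Δ_1 - Δ_0) = -96
Natural end conditions: σ_0 = σ_2 = 0.
Hence σ_0 = 0, σ_1 = -16, σ_2 = 0.
On [-1, 1], S(x) = 5 + 17/3·(x + 1) - 8·(x + 1)² + 4/3·(x + 1)³.
With (x + 1) = 1/2: S(-1/2) = 6.

6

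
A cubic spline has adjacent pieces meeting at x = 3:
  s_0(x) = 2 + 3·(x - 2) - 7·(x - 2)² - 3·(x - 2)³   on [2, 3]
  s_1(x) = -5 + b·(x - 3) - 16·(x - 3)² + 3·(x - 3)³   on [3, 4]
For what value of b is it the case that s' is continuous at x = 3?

-20

s_0'(x) = 3 - 14·(x - 2) - 9·(x - 2)², so s_0'(3) = -20. On the right, s_1'(3) = b, so b = -20.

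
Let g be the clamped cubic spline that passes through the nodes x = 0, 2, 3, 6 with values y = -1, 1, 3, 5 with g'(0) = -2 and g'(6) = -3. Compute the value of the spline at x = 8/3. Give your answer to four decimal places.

Let σ_i = g''(x_i). Step sizes h_i = 2, 1, 3; slopes of the chords Δ_i = (y_(i+1) - y_i)/h_i = 1, 2, 2/3.
  2·σ_0 + 6·σ_1 + 1·σ_2 = 6(Δ_1 - Δ_0) = 6
  1·σ_1 + 8·σ_2 + 3·σ_3 = 6(Δ_2 - Δ_1) = -8
Clamped end conditions give two more equations: 2h_0·σ_0 + h_0·σ_1 = 6(Δ_0 - g'(0)) = 18 and h_2·σ_2 + 2h_2·σ_3 = 6(g'(6) - Δ_2) = -22.
Solving: σ_0 = 34/7, σ_1 = -5/7, σ_2 = 4/7, σ_3 = -83/21.
On [2, 3], g(x) = 1 + 15/7·(x - 2) - 5/14·(x - 2)² + 3/14·(x - 2)³.
With (x - 2) = 2/3: g(8/3) = 7/3.

2.3333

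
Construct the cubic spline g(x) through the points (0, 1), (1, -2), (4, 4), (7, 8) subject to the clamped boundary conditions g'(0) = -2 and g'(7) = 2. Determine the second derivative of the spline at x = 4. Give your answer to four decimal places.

Put m_i = g'' at the i-th knot. Here h = (1, 3, 3) and Δ = (-3, 2, 4/3), so the interior equations h_(i-1)·m_(i-1) + 2(h_(i-1)+h_i)·m_i + h_i·m_(i+1) = 6(Δ_i − Δ_(i-1)) read
  1·m_0 + 8·m_1 + 3·m_2 = 6(Δ_1 - Δ_0) = 30
  3·m_1 + 12·m_2 + 3·m_3 = 6(Δ_2 - Δ_1) = -4
Clamped end conditions give two more equations: 2h_0·m_0 + h_0·m_1 = 6(Δ_0 - g'(0)) = -6 and h_2·m_2 + 2h_2·m_3 = 6(g'(7) - Δ_2) = 4.
Forward elimination and back-substitution give m_0 = -174/31, m_1 = 162/31, m_2 = -64/31, m_3 = 158/93.

-2.0645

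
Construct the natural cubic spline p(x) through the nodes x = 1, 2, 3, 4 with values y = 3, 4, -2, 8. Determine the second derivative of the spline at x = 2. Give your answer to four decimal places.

Write m_i for p''(x_i). With h_i = 1, 1, 1 and divided differences Δ_i = 1, -6, 10, the continuity of p' gives the tridiagonal system
  1·m_0 + 4·m_1 + 1·m_2 = 6(Δ_1 - Δ_0) = -42
  1·m_1 + 4·m_2 + 1·m_3 = 6(Δ_2 - Δ_1) = 96
Natural end conditions: m_0 = m_3 = 0.
Hence m_0 = 0, m_1 = -88/5, m_2 = 142/5, m_3 = 0.

-17.6000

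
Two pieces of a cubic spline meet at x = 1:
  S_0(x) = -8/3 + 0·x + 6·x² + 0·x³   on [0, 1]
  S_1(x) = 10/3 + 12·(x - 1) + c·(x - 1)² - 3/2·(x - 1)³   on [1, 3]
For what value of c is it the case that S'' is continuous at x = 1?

S_0''(x) = 12 + 0·x, so S_0''(1) = 12. On the right, S_1''(1) = 2c, so c = 6.

6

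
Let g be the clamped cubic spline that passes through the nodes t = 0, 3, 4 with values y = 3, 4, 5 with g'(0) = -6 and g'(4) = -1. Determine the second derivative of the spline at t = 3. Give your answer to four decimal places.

-1.5000

With M_i denoting the second derivative at x_i, h_i = 3, 1, and Δ_i = (y_(i+1) − y_i)/h_i = 1/3, 1:
  3·M_0 + 8·M_1 + 1·M_2 = 6(Δ_1 - Δ_0) = 4
Clamped end conditions give two more equations: 2h_0·M_0 + h_0·M_1 = 6(Δ_0 - g'(0)) = 38 and h_1·M_1 + 2h_1·M_2 = 6(g'(4) - Δ_1) = -12.
Solving: M_0 = 85/12, M_1 = -3/2, M_2 = -21/4.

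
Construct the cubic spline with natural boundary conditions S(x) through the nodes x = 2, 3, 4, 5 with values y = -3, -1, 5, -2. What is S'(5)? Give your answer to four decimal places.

Write m_i for S''(x_i). With h_i = 1, 1, 1 and divided differences Δ_i = 2, 6, -7, the continuity of S' gives the tridiagonal system
  1·m_0 + 4·m_1 + 1·m_2 = 6(Δ_1 - Δ_0) = 24
  1·m_1 + 4·m_2 + 1·m_3 = 6(Δ_2 - Δ_1) = -78
Natural end conditions: m_0 = m_3 = 0.
Hence m_0 = 0, m_1 = 58/5, m_2 = -112/5, m_3 = 0.
On [4, 5], S'(x) = b_2 + 2c_2·(x - 4) + 3d_2·(x - 4)² with b_2 = Δ_2 - h_2(2m_2 + m_3)/6 = 7/15, c_2 = m_2/2 = -56/5, d_2 = (m_3 - m_2)/(6h_2) = 56/15. So S'(5) = -161/15.

-10.7333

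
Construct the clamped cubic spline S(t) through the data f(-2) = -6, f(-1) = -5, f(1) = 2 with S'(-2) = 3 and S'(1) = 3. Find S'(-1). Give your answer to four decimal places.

Put M_i = S'' at the i-th knot. Here h = (1, 2) and Δ = (1, 7/2), so the interior equations h_(i-1)·M_(i-1) + 2(h_(i-1)+h_i)·M_i + h_i·M_(i+1) = 6(Δ_i − Δ_(i-1)) read
  1·M_0 + 6·M_1 + 2·M_2 = 6(Δ_1 - Δ_0) = 15
Clamped end conditions give two more equations: 2h_0·M_0 + h_0·M_1 = 6(Δ_0 - S'(-2)) = -12 and h_1·M_1 + 2h_1·M_2 = 6(S'(1) - Δ_1) = -3.
Solving the tridiagonal system: M_0 = -17/2, M_1 = 5, M_2 = -13/4.
On [-1, 1], S'(t) = b_1 + 2c_1·(t + 1) + 3d_1·(t + 1)² with b_1 = Δ_1 - h_1(2M_1 + M_2)/6 = 5/4, c_1 = M_1/2 = 5/2, d_1 = (M_2 - M_1)/(6h_1) = -11/16. So S'(-1) = 5/4.

1.2500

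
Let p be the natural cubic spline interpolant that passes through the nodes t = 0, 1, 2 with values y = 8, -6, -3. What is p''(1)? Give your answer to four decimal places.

25.5000

Put σ_i = p'' at the i-th knot. Here h = (1, 1) and Δ = (-14, 3), so the interior equations h_(i-1)·σ_(i-1) + 2(h_(i-1)+h_i)·σ_i + h_i·σ_(i+1) = 6(Δ_i − Δ_(i-1)) read
  1·σ_0 + 4·σ_1 + 1·σ_2 = 6(Δ_1 - Δ_0) = 102
Natural end conditions: σ_0 = σ_2 = 0.
Solving the tridiagonal system: σ_0 = 0, σ_1 = 51/2, σ_2 = 0.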